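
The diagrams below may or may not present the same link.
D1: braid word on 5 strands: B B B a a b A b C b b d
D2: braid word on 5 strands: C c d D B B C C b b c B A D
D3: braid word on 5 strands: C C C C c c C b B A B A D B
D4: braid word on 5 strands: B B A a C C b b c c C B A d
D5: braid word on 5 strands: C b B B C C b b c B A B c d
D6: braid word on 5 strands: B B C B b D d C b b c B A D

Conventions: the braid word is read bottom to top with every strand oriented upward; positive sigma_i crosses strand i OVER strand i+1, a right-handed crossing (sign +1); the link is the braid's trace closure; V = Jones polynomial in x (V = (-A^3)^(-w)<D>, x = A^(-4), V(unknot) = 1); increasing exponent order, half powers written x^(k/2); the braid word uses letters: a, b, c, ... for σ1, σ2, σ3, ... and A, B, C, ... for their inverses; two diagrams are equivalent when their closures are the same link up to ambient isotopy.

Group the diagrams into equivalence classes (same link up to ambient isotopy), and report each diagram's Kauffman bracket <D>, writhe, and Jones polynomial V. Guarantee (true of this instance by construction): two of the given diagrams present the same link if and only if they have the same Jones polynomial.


equivalence classes: {D1} | {D2, D4, D5, D6} | {D3}
D1 (bracket A^6; 12 crossings at w = +2): V = 1
V(D2) = x^-5 - 2x^-4 + 2x^-3 - 2x^-2 + 2x^-1 - 1 + x  [14 crossings, <D> = A^-16 - A^-12 + 2A^-8 - 2A^-4 + 2 - 2A^4 + A^8, w = -4]
D3 (bracket A^-16 + 2A^-8 - 2A^-4 + 1 - 2A^4 + A^8; 14 crossings at w = -8): V = x^-8 - 2x^-7 + x^-6 - 2x^-5 + 2x^-4 + x^-2
D4 (bracket A^-10 - A^-6 + 2A^-2 - 2A^2 + 2A^6 - 2A^10 + A^14; 14 crossings at w = -2): V = x^-5 - 2x^-4 + 2x^-3 - 2x^-2 + 2x^-1 - 1 + x
D5 (bracket A^-10 - A^-6 + 2A^-2 - 2A^2 + 2A^6 - 2A^10 + A^14; 14 crossings at w = -2): V = x^-5 - 2x^-4 + 2x^-3 - 2x^-2 + 2x^-1 - 1 + x
V(D6) = x^-5 - 2x^-4 + 2x^-3 - 2x^-2 + 2x^-1 - 1 + x  (w -4, c 14, <D> = A^-16 - A^-12 + 2A^-8 - 2A^-4 + 2 - 2A^4 + A^8)
observation: 3 classes among 6 diagrams; unequal V(x) rules out equality


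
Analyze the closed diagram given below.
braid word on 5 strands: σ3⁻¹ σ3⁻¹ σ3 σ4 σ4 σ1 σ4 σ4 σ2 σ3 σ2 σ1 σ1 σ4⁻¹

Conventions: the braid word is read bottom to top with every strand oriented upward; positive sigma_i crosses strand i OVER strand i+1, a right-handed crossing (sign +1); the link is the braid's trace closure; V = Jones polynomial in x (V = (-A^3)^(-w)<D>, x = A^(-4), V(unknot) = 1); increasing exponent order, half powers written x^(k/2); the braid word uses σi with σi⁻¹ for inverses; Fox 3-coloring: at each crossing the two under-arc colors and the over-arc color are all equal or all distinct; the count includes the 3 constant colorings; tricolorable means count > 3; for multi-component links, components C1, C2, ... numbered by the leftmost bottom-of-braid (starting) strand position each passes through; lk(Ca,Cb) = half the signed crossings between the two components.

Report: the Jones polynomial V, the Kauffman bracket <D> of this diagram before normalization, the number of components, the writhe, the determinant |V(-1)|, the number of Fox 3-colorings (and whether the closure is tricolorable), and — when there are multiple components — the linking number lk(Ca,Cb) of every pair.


V = x^3 + 2x^5 - 2x^6 + 2x^7 - 3x^8 + 2x^9 - 2x^10 + x^11
<D> = A^-20 - 2A^-16 + 2A^-12 - 3A^-8 + 2A^-4 - 2 + 2A^4 + A^12 (w = +8)
1 component over 14 crossings, w = +8
9 Fox colorings among 3^14, |V(-1)| = 15: tricolorable
why: V spans 8 powers of x: at least 8 crossings in any diagram


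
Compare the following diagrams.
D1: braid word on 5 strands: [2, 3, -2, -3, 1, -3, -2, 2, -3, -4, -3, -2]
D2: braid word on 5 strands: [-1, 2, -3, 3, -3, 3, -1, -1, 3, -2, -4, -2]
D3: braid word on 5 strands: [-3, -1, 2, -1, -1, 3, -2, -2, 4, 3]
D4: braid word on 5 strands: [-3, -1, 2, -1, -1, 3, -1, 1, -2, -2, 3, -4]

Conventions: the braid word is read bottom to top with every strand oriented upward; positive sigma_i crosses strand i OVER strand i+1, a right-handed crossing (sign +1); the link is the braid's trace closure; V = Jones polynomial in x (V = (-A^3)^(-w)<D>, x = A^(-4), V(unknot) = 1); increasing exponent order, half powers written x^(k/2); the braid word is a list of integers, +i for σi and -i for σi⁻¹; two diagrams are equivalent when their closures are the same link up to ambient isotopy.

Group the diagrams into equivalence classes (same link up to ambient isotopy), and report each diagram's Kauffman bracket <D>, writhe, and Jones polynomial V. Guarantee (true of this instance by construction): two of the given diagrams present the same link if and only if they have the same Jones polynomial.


equivalence classes: {D1} | {D2, D3, D4}
D1 (bracket A^-8 + 1 - A^4; 12 crossings at w = -4): V = -x^-4 + x^-3 + x^-1
V(D2) = -x^-6 + x^-5 - x^-4 + 2x^-3 - x^-2 + x^-1  [12 crossings, <D> = A^-8 - A^-4 + 2 - A^4 + A^8 - A^12, w = -4]
V(D3) = -x^-6 + x^-5 - x^-4 + 2x^-3 - x^-2 + x^-1  [10 crossings, <D> = A^-2 - A^2 + 2A^6 - A^10 + A^14 - A^18, w = -2]
D4 (bracket A^-8 - A^-4 + 2 - A^4 + A^8 - A^12; 12 crossings at w = -4): V = -x^-6 + x^-5 - x^-4 + 2x^-3 - x^-2 + x^-1
observation: comparing 4 Jones polynomials yields 2 groups


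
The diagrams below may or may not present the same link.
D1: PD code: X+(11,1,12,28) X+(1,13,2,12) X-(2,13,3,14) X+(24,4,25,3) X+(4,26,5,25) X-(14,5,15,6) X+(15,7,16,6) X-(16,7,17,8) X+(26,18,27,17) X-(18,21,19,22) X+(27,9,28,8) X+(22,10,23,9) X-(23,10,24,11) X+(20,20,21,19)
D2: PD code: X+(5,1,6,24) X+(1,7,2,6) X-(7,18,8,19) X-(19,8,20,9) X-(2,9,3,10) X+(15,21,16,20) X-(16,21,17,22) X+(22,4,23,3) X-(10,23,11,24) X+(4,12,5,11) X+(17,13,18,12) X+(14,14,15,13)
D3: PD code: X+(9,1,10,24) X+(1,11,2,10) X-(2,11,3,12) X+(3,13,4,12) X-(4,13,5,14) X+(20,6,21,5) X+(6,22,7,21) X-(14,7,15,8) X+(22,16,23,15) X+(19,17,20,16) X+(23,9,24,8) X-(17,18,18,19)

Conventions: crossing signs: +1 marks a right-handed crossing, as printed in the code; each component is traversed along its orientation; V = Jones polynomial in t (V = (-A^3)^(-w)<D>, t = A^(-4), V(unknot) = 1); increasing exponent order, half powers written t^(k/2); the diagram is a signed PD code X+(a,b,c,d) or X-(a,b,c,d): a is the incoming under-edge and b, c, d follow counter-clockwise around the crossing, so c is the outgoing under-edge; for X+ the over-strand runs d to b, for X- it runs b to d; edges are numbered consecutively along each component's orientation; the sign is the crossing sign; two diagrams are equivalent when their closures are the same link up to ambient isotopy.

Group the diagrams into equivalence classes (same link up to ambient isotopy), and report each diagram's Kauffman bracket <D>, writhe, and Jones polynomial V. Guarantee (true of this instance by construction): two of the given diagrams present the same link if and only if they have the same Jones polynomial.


equivalence classes: {D1, D3} | {D2}
D1 (bracket -A^-12 + A^-8 - A^-4 + 2 - A^4 + A^8; 14 crossings at w = +4): V = t - t^2 + 2t^3 - t^4 + t^5 - t^6
V(D2) = -t^-3 + 2t^-2 - 2t^-1 + 3 - 2t + 2t^2 - t^3  [12 crossings, <D> = -A^-6 + 2A^-2 - 2A^2 + 3A^6 - 2A^10 + 2A^14 - A^18, w = +2]
V(D3) = t - t^2 + 2t^3 - t^4 + t^5 - t^6  [12 crossings, <D> = -A^-12 + A^-8 - A^-4 + 2 - A^4 + A^8, w = +4]
key observation: 2 classes among 3 diagrams; unequal V(t) rules out equality


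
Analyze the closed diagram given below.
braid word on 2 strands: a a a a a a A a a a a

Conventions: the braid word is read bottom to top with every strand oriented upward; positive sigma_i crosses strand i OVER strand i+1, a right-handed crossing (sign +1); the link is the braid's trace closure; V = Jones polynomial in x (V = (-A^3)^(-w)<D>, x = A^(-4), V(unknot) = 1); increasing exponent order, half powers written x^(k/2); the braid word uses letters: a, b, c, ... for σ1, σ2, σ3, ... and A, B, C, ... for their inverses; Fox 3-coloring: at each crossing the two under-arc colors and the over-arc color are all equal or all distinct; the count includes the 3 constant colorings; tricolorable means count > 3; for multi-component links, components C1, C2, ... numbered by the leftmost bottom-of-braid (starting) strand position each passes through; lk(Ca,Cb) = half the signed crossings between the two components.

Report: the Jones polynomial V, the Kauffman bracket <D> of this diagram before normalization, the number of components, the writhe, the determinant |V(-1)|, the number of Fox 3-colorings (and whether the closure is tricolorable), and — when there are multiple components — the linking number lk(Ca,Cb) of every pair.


V = x^4 + x^6 - x^7 + x^8 - x^9 + x^10 - x^11 + x^12 - x^13
<D> = A^-25 - A^-21 + A^-17 - A^-13 + A^-9 - A^-5 + A^-1 - A^3 - A^11 (w = +9)
1 component over 11 crossings, w = +9
9 Fox colorings among 3^11, |V(-1)| = 9: tricolorable
why: the word shrinks to σ1 σ1 σ1 σ1 σ1 σ1 σ1 σ1 σ1 after cancelling


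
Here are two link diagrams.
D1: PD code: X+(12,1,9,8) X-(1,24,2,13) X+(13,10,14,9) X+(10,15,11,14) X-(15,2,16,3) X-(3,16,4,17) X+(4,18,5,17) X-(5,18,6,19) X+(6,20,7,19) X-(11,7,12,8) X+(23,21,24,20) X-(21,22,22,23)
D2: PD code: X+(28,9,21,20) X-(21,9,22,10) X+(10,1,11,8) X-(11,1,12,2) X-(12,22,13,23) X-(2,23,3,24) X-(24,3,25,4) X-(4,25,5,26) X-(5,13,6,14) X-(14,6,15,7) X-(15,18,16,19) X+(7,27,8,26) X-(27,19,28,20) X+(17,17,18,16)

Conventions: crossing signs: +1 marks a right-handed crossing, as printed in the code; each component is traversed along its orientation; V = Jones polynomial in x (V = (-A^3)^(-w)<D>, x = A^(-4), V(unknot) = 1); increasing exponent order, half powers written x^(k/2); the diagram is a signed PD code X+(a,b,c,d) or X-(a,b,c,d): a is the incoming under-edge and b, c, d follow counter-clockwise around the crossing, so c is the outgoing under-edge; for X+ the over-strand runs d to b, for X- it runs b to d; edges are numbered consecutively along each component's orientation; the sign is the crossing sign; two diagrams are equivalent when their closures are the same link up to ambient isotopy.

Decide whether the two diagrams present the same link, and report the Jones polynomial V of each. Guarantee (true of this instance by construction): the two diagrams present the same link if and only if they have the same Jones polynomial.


equivalent: no
V(D1) = x^-2 + 2 + x^2  (w 0, c 12, <D> = A^-8 + 2 + A^8)
V(D2) = -x^-9 + 3x^-8 - 3x^-7 + 4x^-6 - 3x^-5 + 4x^-4 - x^-3 + x^-2  (w -6, c 14, <D> = A^-10 - A^-6 + 4A^-2 - 3A^2 + 4A^6 - 3A^10 + 3A^14 - A^18)
why: 2 values of V(x) split the 2 diagrams


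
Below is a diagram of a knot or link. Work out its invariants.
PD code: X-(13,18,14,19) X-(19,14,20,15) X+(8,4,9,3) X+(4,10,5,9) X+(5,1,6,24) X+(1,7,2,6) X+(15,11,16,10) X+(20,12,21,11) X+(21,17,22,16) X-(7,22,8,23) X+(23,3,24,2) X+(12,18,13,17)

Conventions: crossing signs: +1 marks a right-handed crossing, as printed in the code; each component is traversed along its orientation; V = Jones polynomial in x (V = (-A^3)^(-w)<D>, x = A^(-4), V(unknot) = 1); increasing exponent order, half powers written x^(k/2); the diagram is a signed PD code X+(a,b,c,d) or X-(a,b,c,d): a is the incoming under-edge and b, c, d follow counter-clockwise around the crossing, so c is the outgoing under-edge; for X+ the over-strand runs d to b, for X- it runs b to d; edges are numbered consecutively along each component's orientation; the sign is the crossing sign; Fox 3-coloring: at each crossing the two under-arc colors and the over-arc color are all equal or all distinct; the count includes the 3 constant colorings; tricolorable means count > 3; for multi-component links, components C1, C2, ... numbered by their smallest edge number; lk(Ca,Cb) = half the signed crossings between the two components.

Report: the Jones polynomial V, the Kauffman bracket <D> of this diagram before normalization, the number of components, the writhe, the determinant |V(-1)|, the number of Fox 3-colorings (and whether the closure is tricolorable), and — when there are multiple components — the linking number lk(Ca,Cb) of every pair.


V = x - x^2 + 2x^3 - x^4 + x^5 - x^6
<D> = -A^-6 + A^-2 - A^2 + 2A^6 - A^10 + A^14 (w = +6)
1 component over 12 crossings, w = +6
3 Fox colorings among 3^12, |V(-1)| = 7: not tricolorable
why: w = +6 shifts under R1 moves; the (-A^3)^(-6) factor cancels that in V


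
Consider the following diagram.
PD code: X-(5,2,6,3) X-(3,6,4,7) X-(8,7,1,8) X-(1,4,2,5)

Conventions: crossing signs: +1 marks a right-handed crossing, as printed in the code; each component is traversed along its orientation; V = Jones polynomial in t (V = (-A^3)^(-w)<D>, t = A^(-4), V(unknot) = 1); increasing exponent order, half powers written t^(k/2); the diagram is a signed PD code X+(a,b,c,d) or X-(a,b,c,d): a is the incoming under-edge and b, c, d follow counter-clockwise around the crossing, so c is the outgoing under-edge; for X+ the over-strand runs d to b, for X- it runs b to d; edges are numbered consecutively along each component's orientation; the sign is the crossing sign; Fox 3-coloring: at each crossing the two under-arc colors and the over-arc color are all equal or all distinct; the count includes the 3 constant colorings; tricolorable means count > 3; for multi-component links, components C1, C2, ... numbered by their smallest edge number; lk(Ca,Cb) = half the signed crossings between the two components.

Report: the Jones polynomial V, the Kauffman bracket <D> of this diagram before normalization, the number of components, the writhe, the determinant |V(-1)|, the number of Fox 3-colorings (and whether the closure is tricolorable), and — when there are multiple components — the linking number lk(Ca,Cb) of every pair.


V(t) = -t^-4 + t^-3 + t^-1
bracket: A^-8 + 1 - A^4, w = -4
1 component, writhe -4, over 4 crossings
det 3, colorings 9 of 3^4 — tricolorable
observation: the span of V is 3, forcing >= 3 crossings in any diagram


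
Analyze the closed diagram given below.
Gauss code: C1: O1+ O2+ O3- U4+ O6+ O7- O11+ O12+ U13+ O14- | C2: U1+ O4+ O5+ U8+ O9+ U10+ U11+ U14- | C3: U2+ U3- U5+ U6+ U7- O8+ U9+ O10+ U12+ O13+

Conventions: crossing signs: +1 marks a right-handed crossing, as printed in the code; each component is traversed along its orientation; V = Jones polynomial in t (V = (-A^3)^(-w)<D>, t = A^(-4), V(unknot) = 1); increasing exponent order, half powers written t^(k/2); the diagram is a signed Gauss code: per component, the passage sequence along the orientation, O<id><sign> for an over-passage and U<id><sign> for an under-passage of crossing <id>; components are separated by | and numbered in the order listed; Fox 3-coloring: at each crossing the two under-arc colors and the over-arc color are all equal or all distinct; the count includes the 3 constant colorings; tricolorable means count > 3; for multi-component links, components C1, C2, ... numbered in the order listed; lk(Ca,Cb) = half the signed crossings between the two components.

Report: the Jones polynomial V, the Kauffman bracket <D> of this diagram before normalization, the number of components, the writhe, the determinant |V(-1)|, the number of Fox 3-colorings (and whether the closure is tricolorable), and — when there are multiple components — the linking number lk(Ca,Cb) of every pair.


V = t^3 + t^5 + t^7 + t^9
<D> = A^-12 + A^-4 + A^4 + A^12 (w = +8)
3 components over 14 crossings, w = +8
lk(C1,C2): +1
lk(C1,C3) = +1
linking number lk(C2,C3) = +2
3 Fox colorings among 3^14, |V(-1)| = 4: not tricolorable
why: det 4 = |V(-1)|; not divisible by 3, so not tricolorable


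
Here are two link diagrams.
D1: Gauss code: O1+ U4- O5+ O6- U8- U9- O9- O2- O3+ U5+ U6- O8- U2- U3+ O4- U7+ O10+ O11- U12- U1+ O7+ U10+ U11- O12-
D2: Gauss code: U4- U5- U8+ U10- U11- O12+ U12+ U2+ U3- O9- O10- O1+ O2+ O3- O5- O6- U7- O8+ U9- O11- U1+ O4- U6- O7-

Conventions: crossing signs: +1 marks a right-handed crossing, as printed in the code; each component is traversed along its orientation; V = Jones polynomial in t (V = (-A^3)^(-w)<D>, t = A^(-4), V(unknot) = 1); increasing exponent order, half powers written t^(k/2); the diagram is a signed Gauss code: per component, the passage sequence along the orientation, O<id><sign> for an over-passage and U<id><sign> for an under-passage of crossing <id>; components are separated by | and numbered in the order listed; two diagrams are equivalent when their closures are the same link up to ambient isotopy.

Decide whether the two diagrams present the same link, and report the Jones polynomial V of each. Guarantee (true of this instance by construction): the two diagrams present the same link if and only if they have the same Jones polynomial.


equivalent: no
D1 (bracket A^-6; 12 crossings at w = -2): V = 1
D2 (bracket A^-8 + 1 - A^4; 12 crossings at w = -4): V = -t^-4 + t^-3 + t^-1
key observation: 2 values of V(t) split the 2 diagrams


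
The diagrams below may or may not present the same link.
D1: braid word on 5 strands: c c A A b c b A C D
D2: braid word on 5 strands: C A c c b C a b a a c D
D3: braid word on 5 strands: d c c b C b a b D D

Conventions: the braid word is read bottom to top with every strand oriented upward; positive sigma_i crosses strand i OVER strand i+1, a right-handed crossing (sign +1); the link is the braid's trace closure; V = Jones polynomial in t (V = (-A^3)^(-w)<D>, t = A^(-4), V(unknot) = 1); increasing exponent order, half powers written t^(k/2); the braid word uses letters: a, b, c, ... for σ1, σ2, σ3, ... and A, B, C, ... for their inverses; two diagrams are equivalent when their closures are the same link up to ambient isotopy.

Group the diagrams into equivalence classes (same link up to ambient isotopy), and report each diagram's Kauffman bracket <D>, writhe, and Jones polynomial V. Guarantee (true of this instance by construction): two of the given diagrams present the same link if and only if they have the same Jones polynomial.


grouping into links: {D1} | {D2, D3}
V(D1) = -t^-3 + t^-2 - t^-1 + 3 - t + t^2 - t^3  (w 0, c 10, <D> = -A^-12 + A^-8 - A^-4 + 3 - A^4 + A^8 - A^12)
D2 (bracket -A^-12 + A^-8 - A^-4 + 2 - A^4 + A^8; 12 crossings at w = +4): V = t - t^2 + 2t^3 - t^4 + t^5 - t^6
V(D3) = t - t^2 + 2t^3 - t^4 + t^5 - t^6  (w +4, c 10, <D> = -A^-12 + A^-8 - A^-4 + 2 - A^4 + A^8)
key observation: V(t) takes 2 values over 3 diagrams, fixing the grouping


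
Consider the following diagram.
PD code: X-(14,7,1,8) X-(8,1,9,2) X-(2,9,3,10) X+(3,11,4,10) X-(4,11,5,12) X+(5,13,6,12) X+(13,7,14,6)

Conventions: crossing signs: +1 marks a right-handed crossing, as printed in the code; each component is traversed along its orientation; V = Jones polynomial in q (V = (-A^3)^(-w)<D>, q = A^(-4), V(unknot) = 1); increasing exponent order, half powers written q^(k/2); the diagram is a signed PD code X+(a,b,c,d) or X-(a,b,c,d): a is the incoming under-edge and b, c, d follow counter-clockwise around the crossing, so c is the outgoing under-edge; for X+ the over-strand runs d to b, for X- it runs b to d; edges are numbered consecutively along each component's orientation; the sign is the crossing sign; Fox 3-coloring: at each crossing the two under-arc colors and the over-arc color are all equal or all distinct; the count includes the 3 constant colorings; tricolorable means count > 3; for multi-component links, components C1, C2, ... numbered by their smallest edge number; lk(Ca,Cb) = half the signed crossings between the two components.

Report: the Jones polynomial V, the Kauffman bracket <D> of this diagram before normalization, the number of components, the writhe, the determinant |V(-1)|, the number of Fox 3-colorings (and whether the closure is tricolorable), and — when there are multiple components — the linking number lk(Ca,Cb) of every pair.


V = 1
<D> = -A^-3 (w = -1)
1 component over 7 crossings, w = -1
3 Fox colorings among 3^7, |V(-1)| = 1: not tricolorable
why: w = -1 shifts under R1 moves; the (-A^3)^(1) factor cancels that in V


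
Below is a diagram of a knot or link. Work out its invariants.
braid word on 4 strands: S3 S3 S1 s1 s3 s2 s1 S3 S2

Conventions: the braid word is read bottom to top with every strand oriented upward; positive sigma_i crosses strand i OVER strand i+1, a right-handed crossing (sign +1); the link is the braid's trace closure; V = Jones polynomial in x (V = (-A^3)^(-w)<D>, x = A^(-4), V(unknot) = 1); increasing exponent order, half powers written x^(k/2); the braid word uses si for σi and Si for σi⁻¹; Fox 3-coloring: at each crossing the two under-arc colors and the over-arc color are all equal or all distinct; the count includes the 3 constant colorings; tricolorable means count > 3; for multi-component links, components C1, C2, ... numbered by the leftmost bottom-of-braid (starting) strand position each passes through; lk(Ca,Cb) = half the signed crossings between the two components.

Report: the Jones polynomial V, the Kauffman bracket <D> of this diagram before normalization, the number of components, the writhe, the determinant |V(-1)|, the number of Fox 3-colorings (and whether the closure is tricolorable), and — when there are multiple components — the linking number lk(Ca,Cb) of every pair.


V(x) = 1
bracket: -A^-3, w = -1
1 component, writhe -1, over 9 crossings
det 1, colorings 3 of 3^9 — not tricolorable
observation: w = -1 shifts under R1 moves; the (-A^3)^(1) factor cancels that in V


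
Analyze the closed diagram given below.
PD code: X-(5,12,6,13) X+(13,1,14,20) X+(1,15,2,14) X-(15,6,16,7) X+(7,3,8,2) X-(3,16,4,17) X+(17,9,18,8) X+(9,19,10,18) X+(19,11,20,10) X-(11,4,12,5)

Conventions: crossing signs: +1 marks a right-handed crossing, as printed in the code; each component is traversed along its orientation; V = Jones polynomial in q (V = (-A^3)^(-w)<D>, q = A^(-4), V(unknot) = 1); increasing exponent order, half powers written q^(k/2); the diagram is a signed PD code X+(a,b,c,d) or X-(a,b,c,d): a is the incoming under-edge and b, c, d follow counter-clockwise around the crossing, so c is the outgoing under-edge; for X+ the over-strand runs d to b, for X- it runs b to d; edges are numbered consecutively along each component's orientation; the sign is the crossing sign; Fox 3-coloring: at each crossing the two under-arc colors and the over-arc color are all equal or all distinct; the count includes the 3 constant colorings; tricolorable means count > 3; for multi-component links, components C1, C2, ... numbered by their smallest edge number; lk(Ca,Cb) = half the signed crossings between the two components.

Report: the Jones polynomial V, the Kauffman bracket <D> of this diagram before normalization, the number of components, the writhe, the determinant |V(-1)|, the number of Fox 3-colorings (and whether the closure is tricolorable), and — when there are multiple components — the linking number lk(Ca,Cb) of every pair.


V = q^-3 - 3q^-2 + 6q^-1 - 9 + 12q - 12q^2 + 12q^3 - 10q^4 + 6q^5 - 3q^6 + q^7
<D> = A^-22 - 3A^-18 + 6A^-14 - 10A^-10 + 12A^-6 - 12A^-2 + 12A^2 - 9A^6 + 6A^10 - 3A^14 + A^18 (w = +2)
1 component over 10 crossings, w = +2
9 Fox colorings among 3^10, |V(-1)| = 75: tricolorable
why: V spans 10 powers of q: at least 10 crossings in any diagram


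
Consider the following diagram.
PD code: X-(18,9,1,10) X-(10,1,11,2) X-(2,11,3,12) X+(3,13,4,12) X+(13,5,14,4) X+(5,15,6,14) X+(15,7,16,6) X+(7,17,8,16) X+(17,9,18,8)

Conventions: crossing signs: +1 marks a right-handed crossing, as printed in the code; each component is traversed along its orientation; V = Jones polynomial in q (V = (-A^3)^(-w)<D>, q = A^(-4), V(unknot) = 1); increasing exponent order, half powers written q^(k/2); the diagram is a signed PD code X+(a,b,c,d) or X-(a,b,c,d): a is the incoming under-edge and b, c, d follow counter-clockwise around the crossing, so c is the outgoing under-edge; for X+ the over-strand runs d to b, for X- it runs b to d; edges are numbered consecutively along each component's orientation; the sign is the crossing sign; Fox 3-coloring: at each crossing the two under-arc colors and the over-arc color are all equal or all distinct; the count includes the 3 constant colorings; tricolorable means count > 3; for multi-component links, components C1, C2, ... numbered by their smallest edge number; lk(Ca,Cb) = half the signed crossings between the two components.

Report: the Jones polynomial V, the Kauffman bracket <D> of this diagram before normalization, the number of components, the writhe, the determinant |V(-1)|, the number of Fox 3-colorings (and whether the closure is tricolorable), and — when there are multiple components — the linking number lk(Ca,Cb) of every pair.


V(q) = q + q^3 - q^4
bracket: A^-7 - A^-3 - A^5, w = +3
1 component, writhe +3, over 9 crossings
det 3, colorings 9 of 3^9 — tricolorable
observation: V spans 3 powers of q: at least 3 crossings in any diagram


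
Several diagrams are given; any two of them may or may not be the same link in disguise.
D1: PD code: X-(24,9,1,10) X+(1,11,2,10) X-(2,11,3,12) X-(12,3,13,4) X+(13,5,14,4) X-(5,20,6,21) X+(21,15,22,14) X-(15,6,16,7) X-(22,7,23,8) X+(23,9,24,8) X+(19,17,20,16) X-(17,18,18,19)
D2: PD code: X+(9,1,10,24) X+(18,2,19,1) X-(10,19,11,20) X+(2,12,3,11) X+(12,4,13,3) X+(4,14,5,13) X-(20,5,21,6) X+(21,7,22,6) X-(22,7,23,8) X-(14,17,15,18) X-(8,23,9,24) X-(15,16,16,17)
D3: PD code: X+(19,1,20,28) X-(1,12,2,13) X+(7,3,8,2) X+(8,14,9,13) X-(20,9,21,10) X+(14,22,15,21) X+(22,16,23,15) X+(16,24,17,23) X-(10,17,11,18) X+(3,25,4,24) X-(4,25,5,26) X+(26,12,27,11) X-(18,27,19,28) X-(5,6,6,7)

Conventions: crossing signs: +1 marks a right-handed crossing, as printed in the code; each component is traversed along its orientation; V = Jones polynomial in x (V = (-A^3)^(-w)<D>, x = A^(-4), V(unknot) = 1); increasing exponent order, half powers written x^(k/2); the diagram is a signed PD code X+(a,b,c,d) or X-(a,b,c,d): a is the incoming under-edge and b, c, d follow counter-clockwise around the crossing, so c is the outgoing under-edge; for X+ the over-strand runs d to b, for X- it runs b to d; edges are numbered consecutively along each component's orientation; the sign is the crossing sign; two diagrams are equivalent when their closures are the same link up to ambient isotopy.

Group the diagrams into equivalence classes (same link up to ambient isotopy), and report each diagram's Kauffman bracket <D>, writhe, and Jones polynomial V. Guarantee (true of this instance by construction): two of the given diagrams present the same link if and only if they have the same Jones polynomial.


classes: {D1} | {D2, D3}
V(D1) = 1  [12 crossings, <D> = A^-6, w = -2]
D2 (bracket A^-20 - 2A^-16 + 2A^-12 - 2A^-8 + 2A^-4 - 1 + A^4; 12 crossings at w = 0): V = x^-1 - 1 + 2x - 2x^2 + 2x^3 - 2x^4 + x^5
V(D3) = x^-1 - 1 + 2x - 2x^2 + 2x^3 - 2x^4 + x^5  (w +2, c 14, <D> = A^-14 - 2A^-10 + 2A^-6 - 2A^-2 + 2A^2 - A^6 + A^10)
insight: V(x) takes 2 values over 3 diagrams, fixing the grouping


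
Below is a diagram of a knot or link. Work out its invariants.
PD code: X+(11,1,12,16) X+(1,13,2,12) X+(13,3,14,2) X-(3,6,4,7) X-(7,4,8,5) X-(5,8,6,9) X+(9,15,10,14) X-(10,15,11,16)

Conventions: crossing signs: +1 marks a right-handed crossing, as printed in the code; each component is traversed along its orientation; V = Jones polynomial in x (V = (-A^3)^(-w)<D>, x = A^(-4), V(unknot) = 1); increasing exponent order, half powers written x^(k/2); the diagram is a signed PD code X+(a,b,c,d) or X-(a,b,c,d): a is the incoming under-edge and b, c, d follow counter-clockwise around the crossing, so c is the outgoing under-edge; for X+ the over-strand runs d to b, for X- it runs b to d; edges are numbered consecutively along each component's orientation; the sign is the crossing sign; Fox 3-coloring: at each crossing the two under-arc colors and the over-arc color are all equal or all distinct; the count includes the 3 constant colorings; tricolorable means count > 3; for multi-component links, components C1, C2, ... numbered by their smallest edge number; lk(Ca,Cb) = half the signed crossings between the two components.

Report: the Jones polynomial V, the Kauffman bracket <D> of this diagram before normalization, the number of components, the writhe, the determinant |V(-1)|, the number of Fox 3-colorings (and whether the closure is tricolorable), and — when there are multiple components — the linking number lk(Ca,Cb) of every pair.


V(x) = -x^-3 + x^-2 - x^-1 + 3 - x + x^2 - x^3
bracket: -A^-12 + A^-8 - A^-4 + 3 - A^4 + A^8 - A^12, w = 0
1 component, writhe 0, over 8 crossings
det 9, colorings 27 of 3^8 — tricolorable
observation: |V(-1)| = 9: so tricolorable, since 3 divides 9


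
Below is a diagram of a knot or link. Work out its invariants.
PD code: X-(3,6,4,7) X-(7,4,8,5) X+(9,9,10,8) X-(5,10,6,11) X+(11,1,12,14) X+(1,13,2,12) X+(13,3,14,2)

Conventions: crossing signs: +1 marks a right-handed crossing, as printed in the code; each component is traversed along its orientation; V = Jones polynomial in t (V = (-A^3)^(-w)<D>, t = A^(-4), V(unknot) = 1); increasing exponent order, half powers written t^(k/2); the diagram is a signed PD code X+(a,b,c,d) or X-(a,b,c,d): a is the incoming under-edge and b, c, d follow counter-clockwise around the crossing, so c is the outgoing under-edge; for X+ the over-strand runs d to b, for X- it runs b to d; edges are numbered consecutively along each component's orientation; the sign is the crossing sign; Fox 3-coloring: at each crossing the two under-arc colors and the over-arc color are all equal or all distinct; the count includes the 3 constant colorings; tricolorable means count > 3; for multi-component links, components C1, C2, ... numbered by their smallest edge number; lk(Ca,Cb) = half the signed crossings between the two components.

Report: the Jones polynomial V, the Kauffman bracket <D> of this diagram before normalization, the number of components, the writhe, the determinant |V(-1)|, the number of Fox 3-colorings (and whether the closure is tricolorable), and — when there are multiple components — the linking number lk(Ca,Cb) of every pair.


Jones polynomial: V(t) = -t^-3 + t^-2 - t^-1 + 3 - t + t^2 - t^3
<D> = A^-9 - A^-5 + A^-1 - 3A^3 + A^7 - A^11 + A^15; writhe +1
components 1, writhe +1 (7 crossings)
3-colorings: 27 of 3^7, det 9 — tricolorable
note: palindromic: swapping t for 1/t fixes V


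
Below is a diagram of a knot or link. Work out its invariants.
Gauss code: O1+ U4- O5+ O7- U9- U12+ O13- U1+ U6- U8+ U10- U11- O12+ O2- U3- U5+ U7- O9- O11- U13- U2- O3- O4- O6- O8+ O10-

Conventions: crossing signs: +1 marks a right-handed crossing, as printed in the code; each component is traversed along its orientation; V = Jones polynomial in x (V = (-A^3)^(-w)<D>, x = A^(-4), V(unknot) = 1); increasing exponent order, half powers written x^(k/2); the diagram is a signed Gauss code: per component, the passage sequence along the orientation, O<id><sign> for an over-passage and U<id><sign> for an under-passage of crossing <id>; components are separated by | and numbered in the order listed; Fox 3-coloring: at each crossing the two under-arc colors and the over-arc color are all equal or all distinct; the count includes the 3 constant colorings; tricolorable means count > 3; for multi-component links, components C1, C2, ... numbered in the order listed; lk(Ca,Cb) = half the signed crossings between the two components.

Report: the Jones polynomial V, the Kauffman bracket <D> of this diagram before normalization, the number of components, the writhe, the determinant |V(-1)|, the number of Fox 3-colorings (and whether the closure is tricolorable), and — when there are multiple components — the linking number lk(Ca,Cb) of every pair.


V(x) = -x^-6 + x^-5 - x^-4 + 2x^-3 - x^-2 + x^-1
bracket: -A^-11 + A^-7 - 2A^-3 + A - A^5 + A^9, w = -5
1 component, writhe -5, over 13 crossings
det 7, colorings 3 of 3^13 — not tricolorable
observation: det 7 = |V(-1)|; not divisible by 3, so not tricolorable


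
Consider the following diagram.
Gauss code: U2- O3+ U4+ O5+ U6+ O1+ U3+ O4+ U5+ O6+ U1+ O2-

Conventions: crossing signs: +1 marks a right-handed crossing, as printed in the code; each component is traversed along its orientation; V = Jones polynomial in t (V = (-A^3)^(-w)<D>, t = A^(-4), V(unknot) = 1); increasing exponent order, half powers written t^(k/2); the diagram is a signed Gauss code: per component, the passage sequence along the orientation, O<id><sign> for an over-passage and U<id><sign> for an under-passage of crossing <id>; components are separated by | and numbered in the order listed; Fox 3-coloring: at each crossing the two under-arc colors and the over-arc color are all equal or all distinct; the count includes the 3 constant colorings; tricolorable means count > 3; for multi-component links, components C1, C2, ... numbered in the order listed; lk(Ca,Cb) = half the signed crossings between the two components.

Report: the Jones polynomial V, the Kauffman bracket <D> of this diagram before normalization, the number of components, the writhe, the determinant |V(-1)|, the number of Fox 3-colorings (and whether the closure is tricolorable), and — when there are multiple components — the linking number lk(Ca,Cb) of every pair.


Jones polynomial: V(t) = t^2 + t^4 - t^5 + t^6 - t^7
<D> = -A^-16 + A^-12 - A^-8 + A^-4 + A^4; writhe +4
components 1, writhe +4 (6 crossings)
3-colorings: 3 of 3^6, det 5 — not tricolorable
note: |V(-1)| = 5: so not tricolorable, since 3 does not divide 5


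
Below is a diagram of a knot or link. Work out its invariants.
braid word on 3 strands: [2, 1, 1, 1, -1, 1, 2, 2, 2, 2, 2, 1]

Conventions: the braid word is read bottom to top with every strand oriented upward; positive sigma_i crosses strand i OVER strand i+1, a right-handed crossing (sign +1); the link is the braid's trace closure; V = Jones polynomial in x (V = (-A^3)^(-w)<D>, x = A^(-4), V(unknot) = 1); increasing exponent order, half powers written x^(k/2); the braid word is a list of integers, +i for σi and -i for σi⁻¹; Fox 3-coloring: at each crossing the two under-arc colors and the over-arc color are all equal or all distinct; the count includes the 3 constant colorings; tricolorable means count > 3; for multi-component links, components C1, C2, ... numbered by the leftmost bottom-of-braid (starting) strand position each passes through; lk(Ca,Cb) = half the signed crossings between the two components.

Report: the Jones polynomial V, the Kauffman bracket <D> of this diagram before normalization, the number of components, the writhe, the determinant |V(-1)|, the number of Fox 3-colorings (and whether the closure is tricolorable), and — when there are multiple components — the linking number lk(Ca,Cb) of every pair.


Jones polynomial: V(x) = x^4 + x^6 - x^7 + x^8 - x^9 + x^10 - x^11 + x^12 - x^13
<D> = -A^-22 + A^-18 - A^-14 + A^-10 - A^-6 + A^-2 - A^2 + A^6 + A^14; writhe +10
components 1, writhe +10 (12 crossings)
3-colorings: 9 of 3^12, det 9 — tricolorable
note: V spans 9 powers of x: at least 9 crossings in any diagram


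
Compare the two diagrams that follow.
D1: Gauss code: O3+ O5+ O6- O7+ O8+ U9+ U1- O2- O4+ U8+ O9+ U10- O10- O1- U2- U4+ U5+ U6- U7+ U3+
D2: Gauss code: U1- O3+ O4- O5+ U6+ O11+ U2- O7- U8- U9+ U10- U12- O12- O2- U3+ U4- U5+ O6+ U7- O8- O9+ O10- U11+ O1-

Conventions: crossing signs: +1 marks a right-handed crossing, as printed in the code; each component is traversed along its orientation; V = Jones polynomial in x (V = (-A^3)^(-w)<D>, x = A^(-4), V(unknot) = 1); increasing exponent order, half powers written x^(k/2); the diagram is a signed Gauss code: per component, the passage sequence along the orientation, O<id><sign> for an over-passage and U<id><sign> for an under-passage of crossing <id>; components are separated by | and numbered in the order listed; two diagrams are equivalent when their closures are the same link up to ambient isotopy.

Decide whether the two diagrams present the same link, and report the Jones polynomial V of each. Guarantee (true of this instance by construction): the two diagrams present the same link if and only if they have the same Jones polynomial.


same link: no
V(D1) = 1  [10 crossings, <D> = A^6, w = +2]
V(D2) = -x^-3 + 2x^-2 - 2x^-1 + 3 - 2x + 2x^2 - x^3  (w -2, c 12, <D> = -A^-18 + 2A^-14 - 2A^-10 + 3A^-6 - 2A^-2 + 2A^2 - A^6)
note: 2 classes among 2 diagrams; unequal V(x) rules out equality


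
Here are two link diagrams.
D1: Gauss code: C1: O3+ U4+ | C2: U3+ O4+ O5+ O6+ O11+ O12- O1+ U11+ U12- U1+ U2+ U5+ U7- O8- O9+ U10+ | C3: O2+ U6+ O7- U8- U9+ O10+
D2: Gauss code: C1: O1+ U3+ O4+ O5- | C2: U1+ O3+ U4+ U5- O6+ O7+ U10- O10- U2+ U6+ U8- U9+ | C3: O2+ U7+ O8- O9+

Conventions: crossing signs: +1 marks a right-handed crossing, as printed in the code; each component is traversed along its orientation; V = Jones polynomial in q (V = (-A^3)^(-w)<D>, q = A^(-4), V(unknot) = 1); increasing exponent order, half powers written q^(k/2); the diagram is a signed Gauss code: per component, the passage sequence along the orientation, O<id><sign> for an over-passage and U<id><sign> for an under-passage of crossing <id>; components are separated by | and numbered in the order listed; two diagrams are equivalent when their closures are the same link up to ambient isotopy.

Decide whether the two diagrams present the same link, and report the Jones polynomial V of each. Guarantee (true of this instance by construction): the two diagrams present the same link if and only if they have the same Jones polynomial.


same link: yes
V(D1) = q + 2q^3 + q^5  [12 crossings, <D> = A^-2 + 2A^6 + A^14, w = +6]
V(D2) = q + 2q^3 + q^5  (w +4, c 10, <D> = A^-8 + 2 + A^8)
note: Reidemeister moves carry D1 (12 crossings) to D2 (10)


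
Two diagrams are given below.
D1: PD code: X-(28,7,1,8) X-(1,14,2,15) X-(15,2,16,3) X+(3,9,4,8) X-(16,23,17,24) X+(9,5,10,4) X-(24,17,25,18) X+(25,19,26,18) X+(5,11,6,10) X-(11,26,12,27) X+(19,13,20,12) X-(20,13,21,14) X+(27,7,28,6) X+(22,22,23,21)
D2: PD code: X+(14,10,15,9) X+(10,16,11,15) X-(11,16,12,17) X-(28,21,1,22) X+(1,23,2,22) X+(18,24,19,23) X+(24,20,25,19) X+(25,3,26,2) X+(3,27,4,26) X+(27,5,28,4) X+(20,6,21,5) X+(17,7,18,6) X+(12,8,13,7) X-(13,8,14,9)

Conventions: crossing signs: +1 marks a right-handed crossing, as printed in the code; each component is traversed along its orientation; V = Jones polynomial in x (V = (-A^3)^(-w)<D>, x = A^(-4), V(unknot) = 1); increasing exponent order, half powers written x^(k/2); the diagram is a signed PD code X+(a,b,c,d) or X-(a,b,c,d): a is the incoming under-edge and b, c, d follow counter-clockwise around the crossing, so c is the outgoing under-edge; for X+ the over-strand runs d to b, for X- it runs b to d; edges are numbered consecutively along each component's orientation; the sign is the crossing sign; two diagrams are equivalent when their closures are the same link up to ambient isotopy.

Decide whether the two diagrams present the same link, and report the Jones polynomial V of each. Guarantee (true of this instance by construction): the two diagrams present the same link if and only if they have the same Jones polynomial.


same link: no
V(D1) = -x^-3 + x^-2 - x^-1 + 3 - x + x^2 - x^3  [14 crossings, <D> = -A^-12 + A^-8 - A^-4 + 3 - A^4 + A^8 - A^12, w = 0]
V(D2) = x^2 + 2x^4 - 2x^5 + x^6 - 2x^7 + x^8  (w +8, c 14, <D> = A^-8 - 2A^-4 + 1 - 2A^4 + 2A^8 + A^16)
note: comparing 2 Jones polynomials yields 2 groups


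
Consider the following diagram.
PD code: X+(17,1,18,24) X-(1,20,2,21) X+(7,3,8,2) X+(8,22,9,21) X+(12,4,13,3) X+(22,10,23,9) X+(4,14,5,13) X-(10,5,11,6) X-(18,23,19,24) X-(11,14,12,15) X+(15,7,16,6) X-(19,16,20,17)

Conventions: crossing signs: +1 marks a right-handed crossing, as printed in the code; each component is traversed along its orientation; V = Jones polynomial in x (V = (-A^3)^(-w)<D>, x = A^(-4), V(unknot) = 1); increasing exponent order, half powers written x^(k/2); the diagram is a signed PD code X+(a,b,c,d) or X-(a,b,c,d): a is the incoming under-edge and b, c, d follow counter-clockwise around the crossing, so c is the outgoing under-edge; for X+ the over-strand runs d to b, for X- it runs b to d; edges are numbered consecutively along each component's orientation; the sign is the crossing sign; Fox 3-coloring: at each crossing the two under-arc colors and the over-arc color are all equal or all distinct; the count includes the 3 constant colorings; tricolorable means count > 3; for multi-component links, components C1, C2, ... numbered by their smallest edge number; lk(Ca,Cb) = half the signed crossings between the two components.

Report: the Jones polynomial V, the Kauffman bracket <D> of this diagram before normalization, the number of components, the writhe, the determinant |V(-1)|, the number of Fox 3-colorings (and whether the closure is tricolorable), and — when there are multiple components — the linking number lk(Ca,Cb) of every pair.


Jones polynomial: V(x) = x - x^2 + 2x^3 - x^4 + x^5 - x^6
<D> = -A^-18 + A^-14 - A^-10 + 2A^-6 - A^-2 + A^2; writhe +2
components 1, writhe +2 (12 crossings)
3-colorings: 3 of 3^12, det 7 — not tricolorable
note: the span of V is 5, forcing >= 5 crossings in any diagram
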